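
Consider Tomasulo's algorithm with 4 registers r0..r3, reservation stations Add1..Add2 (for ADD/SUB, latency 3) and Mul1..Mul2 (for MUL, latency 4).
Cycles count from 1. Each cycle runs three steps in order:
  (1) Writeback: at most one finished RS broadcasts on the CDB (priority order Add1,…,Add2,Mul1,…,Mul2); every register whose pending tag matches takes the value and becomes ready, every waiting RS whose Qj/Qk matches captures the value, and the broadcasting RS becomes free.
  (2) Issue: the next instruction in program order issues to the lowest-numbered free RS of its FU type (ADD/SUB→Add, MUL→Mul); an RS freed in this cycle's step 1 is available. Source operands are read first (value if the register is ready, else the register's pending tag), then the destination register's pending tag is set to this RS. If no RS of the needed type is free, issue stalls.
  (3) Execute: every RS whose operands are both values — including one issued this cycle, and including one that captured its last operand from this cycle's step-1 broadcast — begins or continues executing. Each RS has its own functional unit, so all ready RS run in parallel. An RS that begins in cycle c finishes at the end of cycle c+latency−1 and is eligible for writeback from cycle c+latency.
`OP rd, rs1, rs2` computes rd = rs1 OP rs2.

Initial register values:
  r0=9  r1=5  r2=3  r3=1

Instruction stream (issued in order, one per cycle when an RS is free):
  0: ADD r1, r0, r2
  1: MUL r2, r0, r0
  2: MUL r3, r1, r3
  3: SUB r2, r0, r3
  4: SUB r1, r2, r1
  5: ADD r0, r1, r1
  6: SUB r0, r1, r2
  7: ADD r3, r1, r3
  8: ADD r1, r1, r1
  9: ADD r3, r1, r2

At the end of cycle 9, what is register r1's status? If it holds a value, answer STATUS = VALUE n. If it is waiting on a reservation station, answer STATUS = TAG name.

c1: issue ADD r1<-Add1 | r0:9,r1:Add1,r2:3,r3:1
c2: issue MUL r2<-Mul1 | r0:9,r1:Add1,r2:Mul1,r3:1
c3: issue MUL r3<-Mul2 | r0:9,r1:Add1,r2:Mul1,r3:Mul2
c4: CDB Add1=12; issue SUB r2<-Add1 | r0:9,r1:12,r2:Add1,r3:Mul2
c5: issue SUB r1<-Add2 | r0:9,r1:Add2,r2:Add1,r3:Mul2
c6: CDB Mul1=81; stall | r0:9,r1:Add2,r2:Add1,r3:Mul2
c7: stall | r0:9,r1:Add2,r2:Add1,r3:Mul2
c8: CDB Mul2=12; stall | r0:9,r1:Add2,r2:Add1,r3:12
c9: stall | r0:9,r1:Add2,r2:Add1,r3:12

STATUS = TAG Add2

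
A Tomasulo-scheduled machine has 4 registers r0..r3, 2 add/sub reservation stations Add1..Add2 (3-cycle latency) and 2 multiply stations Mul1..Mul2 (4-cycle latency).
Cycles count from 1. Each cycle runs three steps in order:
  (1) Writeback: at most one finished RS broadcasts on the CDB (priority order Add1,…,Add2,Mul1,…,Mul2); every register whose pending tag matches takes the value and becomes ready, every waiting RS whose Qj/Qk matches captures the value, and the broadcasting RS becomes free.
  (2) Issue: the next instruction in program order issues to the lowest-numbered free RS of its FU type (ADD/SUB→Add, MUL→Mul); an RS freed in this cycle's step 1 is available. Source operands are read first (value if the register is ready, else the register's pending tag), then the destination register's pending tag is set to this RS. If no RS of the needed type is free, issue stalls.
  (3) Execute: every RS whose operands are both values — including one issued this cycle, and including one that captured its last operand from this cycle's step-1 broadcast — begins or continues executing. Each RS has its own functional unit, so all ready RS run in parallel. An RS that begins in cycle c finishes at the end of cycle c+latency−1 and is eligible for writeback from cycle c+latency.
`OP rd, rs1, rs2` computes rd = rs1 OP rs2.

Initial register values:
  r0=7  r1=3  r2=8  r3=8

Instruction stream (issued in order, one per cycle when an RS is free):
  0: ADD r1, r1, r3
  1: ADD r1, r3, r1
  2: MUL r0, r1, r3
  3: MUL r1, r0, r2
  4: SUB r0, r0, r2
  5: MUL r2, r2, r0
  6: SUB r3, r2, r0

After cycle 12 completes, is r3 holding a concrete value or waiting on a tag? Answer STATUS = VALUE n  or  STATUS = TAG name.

STATUS = TAG Add2

cycle 1: issue ADD r1<-Add1 // r0:7,r1:Add1,r2:8,r3:8
cycle 2: issue ADD r1<-Add2 // r0:7,r1:Add2,r2:8,r3:8
cycle 3: issue MUL r0<-Mul1 // r0:Mul1,r1:Add2,r2:8,r3:8
cycle 4: CDB Add1=11; issue MUL r1<-Mul2 // r0:Mul1,r1:Mul2,r2:8,r3:8
cycle 5: issue SUB r0<-Add1 // r0:Add1,r1:Mul2,r2:8,r3:8
cycle 6: stall // r0:Add1,r1:Mul2,r2:8,r3:8
cycle 7: CDB Add2=19; stall // r0:Add1,r1:Mul2,r2:8,r3:8
cycle 8: stall // r0:Add1,r1:Mul2,r2:8,r3:8
cycle 9: stall // r0:Add1,r1:Mul2,r2:8,r3:8
cycle 10: stall // r0:Add1,r1:Mul2,r2:8,r3:8
cycle 11: CDB Mul1=152; issue MUL r2<-Mul1 // r0:Add1,r1:Mul2,r2:Mul1,r3:8
cycle 12: issue SUB r3<-Add2 // r0:Add1,r1:Mul2,r2:Mul1,r3:Add2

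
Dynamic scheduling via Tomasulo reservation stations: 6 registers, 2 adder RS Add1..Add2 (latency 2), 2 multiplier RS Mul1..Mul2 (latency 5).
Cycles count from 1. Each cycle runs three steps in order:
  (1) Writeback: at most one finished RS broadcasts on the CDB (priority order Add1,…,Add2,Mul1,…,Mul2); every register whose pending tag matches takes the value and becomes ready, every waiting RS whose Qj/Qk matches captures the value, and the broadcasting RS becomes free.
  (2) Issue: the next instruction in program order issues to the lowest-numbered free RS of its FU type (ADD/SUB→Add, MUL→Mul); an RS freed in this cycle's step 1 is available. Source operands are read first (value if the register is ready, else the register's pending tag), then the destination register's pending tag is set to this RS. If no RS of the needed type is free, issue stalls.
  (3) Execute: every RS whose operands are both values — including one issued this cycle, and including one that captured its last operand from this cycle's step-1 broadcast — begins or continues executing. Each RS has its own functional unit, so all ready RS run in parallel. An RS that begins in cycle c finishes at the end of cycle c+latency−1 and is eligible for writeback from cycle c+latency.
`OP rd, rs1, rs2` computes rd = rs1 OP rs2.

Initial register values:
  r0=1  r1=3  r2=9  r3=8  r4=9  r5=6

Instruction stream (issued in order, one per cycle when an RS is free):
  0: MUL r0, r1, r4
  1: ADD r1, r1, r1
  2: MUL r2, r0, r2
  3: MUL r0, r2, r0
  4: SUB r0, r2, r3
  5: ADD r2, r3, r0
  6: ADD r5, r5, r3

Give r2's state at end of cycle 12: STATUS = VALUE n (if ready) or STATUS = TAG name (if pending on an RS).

STATUS = TAG Add2

cycle 1: issue MUL r0<-Mul1 // r0:Mul1,r1:3,r2:9,r3:8,r4:9,r5:6
cycle 2: issue ADD r1<-Add1 // r0:Mul1,r1:Add1,r2:9,r3:8,r4:9,r5:6
cycle 3: issue MUL r2<-Mul2 // r0:Mul1,r1:Add1,r2:Mul2,r3:8,r4:9,r5:6
cycle 4: CDB Add1=6; stall // r0:Mul1,r1:6,r2:Mul2,r3:8,r4:9,r5:6
cycle 5: stall // r0:Mul1,r1:6,r2:Mul2,r3:8,r4:9,r5:6
cycle 6: CDB Mul1=27; issue MUL r0<-Mul1 // r0:Mul1,r1:6,r2:Mul2,r3:8,r4:9,r5:6
cycle 7: issue SUB r0<-Add1 // r0:Add1,r1:6,r2:Mul2,r3:8,r4:9,r5:6
cycle 8: issue ADD r2<-Add2 // r0:Add1,r1:6,r2:Add2,r3:8,r4:9,r5:6
cycle 9: stall // r0:Add1,r1:6,r2:Add2,r3:8,r4:9,r5:6
cycle 10: stall // r0:Add1,r1:6,r2:Add2,r3:8,r4:9,r5:6
cycle 11: CDB Mul2=243; stall // r0:Add1,r1:6,r2:Add2,r3:8,r4:9,r5:6
cycle 12: stall // r0:Add1,r1:6,r2:Add2,r3:8,r4:9,r5:6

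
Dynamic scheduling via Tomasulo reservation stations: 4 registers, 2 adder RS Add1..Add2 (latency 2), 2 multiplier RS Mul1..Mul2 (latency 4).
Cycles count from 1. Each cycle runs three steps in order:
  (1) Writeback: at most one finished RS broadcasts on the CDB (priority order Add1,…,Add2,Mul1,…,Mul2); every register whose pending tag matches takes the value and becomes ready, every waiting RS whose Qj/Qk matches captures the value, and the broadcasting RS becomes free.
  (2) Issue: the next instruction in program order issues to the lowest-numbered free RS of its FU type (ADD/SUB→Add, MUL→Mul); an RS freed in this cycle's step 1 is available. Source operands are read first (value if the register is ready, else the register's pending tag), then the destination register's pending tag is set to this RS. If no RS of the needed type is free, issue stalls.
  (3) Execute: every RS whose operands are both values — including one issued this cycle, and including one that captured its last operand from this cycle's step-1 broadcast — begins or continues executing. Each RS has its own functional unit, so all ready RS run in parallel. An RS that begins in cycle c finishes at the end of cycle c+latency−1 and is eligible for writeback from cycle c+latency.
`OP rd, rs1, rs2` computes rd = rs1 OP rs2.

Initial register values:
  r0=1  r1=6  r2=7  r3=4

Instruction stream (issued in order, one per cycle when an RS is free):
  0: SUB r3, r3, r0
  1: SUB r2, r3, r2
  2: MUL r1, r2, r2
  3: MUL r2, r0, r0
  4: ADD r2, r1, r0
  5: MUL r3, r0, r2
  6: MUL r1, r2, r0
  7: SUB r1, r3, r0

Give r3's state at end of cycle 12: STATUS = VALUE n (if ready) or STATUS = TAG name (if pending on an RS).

STATUS = TAG Mul2

c1: issue SUB r3<-Add1 | r0:1,r1:6,r2:7,r3:Add1
c2: issue SUB r2<-Add2 | r0:1,r1:6,r2:Add2,r3:Add1
c3: CDB Add1=3; issue MUL r1<-Mul1 | r0:1,r1:Mul1,r2:Add2,r3:3
c4: issue MUL r2<-Mul2 | r0:1,r1:Mul1,r2:Mul2,r3:3
c5: CDB Add2=-4; issue ADD r2<-Add1 | r0:1,r1:Mul1,r2:Add1,r3:3
c6: stall | r0:1,r1:Mul1,r2:Add1,r3:3
c7: stall | r0:1,r1:Mul1,r2:Add1,r3:3
c8: CDB Mul2=1; issue MUL r3<-Mul2 | r0:1,r1:Mul1,r2:Add1,r3:Mul2
c9: CDB Mul1=16; issue MUL r1<-Mul1 | r0:1,r1:Mul1,r2:Add1,r3:Mul2
c10: issue SUB r1<-Add2 | r0:1,r1:Add2,r2:Add1,r3:Mul2
c11: CDB Add1=17 | r0:1,r1:Add2,r2:17,r3:Mul2
c12: - | r0:1,r1:Add2,r2:17,r3:Mul2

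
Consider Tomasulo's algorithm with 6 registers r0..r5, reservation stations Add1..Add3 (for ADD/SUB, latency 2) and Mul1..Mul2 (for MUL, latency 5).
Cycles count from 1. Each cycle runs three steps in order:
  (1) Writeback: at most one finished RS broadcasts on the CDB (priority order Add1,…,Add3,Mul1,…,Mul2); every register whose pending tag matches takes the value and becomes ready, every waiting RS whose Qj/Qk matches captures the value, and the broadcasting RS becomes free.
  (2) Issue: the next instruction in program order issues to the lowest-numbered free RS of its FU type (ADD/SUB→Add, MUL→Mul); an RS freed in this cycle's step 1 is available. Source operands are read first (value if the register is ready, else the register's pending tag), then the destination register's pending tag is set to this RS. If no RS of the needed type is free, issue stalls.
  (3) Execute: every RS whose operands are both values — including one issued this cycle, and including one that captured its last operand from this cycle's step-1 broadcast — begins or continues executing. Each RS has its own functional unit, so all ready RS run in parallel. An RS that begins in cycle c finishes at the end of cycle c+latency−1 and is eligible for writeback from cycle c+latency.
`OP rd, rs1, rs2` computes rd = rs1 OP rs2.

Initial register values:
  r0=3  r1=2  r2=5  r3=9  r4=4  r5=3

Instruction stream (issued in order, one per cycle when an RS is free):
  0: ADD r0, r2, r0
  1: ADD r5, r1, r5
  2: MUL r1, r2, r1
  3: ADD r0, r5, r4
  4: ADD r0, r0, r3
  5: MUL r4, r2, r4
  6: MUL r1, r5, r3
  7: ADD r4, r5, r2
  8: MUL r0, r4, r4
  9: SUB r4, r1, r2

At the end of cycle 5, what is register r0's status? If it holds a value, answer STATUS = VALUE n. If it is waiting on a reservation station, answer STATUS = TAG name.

STATUS = TAG Add2

c1: issue ADD r0<-Add1 | r0:Add1,r1:2,r2:5,r3:9,r4:4,r5:3
c2: issue ADD r5<-Add2 | r0:Add1,r1:2,r2:5,r3:9,r4:4,r5:Add2
c3: CDB Add1=8; issue MUL r1<-Mul1 | r0:8,r1:Mul1,r2:5,r3:9,r4:4,r5:Add2
c4: CDB Add2=5; issue ADD r0<-Add1 | r0:Add1,r1:Mul1,r2:5,r3:9,r4:4,r5:5
c5: issue ADD r0<-Add2 | r0:Add2,r1:Mul1,r2:5,r3:9,r4:4,r5:5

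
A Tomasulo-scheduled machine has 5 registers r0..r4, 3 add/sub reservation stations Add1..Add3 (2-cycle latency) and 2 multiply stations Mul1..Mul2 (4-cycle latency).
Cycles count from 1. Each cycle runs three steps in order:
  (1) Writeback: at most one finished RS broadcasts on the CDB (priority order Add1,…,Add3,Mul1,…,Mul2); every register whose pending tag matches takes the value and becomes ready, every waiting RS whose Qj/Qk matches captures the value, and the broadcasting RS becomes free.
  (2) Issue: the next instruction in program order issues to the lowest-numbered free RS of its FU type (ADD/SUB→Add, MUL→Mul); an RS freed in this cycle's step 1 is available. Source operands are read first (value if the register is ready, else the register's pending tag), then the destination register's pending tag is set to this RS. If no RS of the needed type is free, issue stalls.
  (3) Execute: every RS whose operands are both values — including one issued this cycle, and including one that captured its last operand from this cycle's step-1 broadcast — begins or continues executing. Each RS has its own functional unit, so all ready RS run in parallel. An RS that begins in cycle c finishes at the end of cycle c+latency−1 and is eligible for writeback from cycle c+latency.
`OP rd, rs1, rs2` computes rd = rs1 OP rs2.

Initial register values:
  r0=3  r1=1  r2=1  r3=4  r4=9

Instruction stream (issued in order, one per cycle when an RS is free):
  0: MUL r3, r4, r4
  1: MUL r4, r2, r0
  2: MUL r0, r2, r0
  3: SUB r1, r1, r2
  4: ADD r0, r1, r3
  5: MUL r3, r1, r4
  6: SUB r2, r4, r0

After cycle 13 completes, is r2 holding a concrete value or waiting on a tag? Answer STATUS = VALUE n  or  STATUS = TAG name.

STATUS = VALUE -78

  c1: issue MUL r3<-Mul1  regs: r0:3,r1:1,r2:1,r3:Mul1,r4:9
  c2: issue MUL r4<-Mul2  regs: r0:3,r1:1,r2:1,r3:Mul1,r4:Mul2
  c3: stall  regs: r0:3,r1:1,r2:1,r3:Mul1,r4:Mul2
  c4: stall  regs: r0:3,r1:1,r2:1,r3:Mul1,r4:Mul2
  c5: CDB Mul1=81; issue MUL r0<-Mul1  regs: r0:Mul1,r1:1,r2:1,r3:81,r4:Mul2
  c6: CDB Mul2=3; issue SUB r1<-Add1  regs: r0:Mul1,r1:Add1,r2:1,r3:81,r4:3
  c7: issue ADD r0<-Add2  regs: r0:Add2,r1:Add1,r2:1,r3:81,r4:3
  c8: CDB Add1=0; issue MUL r3<-Mul2  regs: r0:Add2,r1:0,r2:1,r3:Mul2,r4:3
  c9: CDB Mul1=3; issue SUB r2<-Add1  regs: r0:Add2,r1:0,r2:Add1,r3:Mul2,r4:3
  c10: CDB Add2=81  regs: r0:81,r1:0,r2:Add1,r3:Mul2,r4:3
  c11: -  regs: r0:81,r1:0,r2:Add1,r3:Mul2,r4:3
  c12: CDB Add1=-78  regs: r0:81,r1:0,r2:-78,r3:Mul2,r4:3
  c13: CDB Mul2=0  regs: r0:81,r1:0,r2:-78,r3:0,r4:3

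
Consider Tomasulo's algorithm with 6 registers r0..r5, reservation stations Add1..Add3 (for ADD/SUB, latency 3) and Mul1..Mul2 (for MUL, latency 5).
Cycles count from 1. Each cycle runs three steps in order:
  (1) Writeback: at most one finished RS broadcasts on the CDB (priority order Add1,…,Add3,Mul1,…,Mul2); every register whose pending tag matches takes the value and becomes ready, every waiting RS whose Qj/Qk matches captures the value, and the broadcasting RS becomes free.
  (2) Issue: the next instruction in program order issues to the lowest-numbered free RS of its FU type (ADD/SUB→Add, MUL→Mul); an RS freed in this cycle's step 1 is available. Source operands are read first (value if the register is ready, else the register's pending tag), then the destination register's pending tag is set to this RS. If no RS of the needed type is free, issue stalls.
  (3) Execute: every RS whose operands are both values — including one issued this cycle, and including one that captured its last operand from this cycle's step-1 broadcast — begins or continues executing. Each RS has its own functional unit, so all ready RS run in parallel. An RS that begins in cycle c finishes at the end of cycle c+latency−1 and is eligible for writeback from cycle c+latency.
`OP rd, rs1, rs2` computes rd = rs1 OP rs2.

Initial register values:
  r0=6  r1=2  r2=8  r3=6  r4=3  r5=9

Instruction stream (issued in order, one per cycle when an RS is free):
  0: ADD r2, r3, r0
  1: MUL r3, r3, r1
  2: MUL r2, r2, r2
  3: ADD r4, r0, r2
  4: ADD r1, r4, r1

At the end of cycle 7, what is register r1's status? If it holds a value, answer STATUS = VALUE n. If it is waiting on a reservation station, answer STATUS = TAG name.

STATUS = TAG Add2

c1: issue ADD r2<-Add1 | r0:6,r1:2,r2:Add1,r3:6,r4:3,r5:9
c2: issue MUL r3<-Mul1 | r0:6,r1:2,r2:Add1,r3:Mul1,r4:3,r5:9
c3: issue MUL r2<-Mul2 | r0:6,r1:2,r2:Mul2,r3:Mul1,r4:3,r5:9
c4: CDB Add1=12; issue ADD r4<-Add1 | r0:6,r1:2,r2:Mul2,r3:Mul1,r4:Add1,r5:9
c5: issue ADD r1<-Add2 | r0:6,r1:Add2,r2:Mul2,r3:Mul1,r4:Add1,r5:9
c6: - | r0:6,r1:Add2,r2:Mul2,r3:Mul1,r4:Add1,r5:9
c7: CDB Mul1=12 | r0:6,r1:Add2,r2:Mul2,r3:12,r4:Add1,r5:9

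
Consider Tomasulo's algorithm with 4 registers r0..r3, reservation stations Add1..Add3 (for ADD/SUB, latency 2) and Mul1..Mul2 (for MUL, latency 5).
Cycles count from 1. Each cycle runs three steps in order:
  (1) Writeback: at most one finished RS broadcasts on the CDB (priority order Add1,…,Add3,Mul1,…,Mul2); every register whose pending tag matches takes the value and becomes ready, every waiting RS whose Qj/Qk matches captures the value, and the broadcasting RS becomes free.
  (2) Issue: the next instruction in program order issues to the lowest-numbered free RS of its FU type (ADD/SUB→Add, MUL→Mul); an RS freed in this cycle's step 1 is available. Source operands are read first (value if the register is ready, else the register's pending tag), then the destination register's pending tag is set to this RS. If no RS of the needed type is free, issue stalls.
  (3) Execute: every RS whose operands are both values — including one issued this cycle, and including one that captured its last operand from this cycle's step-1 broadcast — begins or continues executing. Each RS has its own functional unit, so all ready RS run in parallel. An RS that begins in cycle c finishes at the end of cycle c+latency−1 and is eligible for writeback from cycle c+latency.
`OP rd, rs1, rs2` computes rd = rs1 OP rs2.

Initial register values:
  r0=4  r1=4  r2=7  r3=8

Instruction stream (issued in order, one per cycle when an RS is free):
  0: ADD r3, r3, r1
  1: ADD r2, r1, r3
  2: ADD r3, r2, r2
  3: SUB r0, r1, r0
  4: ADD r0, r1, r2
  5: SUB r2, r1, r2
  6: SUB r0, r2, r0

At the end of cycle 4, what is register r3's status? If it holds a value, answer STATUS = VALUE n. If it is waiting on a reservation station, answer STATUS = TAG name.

  c1: issue ADD r3<-Add1  regs: r0:4,r1:4,r2:7,r3:Add1
  c2: issue ADD r2<-Add2  regs: r0:4,r1:4,r2:Add2,r3:Add1
  c3: CDB Add1=12; issue ADD r3<-Add1  regs: r0:4,r1:4,r2:Add2,r3:Add1
  c4: issue SUB r0<-Add3  regs: r0:Add3,r1:4,r2:Add2,r3:Add1

STATUS = TAG Add1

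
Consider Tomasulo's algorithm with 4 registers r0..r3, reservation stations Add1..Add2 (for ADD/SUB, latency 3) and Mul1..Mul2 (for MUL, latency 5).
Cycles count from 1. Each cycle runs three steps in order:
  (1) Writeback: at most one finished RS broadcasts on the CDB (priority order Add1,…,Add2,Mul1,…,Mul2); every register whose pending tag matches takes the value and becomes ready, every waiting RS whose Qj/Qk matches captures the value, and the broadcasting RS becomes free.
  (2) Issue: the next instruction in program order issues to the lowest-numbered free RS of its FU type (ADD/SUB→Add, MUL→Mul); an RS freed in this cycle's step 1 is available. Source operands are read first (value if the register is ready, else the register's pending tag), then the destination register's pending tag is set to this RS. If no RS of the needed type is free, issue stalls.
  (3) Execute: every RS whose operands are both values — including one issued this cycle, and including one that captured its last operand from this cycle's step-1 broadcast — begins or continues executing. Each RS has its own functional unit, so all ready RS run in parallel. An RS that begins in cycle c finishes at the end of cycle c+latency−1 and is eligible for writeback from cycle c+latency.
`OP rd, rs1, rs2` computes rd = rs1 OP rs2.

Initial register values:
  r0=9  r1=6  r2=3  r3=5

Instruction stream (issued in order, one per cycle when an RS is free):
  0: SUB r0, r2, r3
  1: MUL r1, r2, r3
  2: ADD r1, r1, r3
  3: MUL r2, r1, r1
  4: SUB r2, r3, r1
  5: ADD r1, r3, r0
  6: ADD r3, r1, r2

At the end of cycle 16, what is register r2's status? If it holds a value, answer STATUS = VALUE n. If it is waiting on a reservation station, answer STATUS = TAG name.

cycle 1: issue SUB r0<-Add1 // r0:Add1,r1:6,r2:3,r3:5
cycle 2: issue MUL r1<-Mul1 // r0:Add1,r1:Mul1,r2:3,r3:5
cycle 3: issue ADD r1<-Add2 // r0:Add1,r1:Add2,r2:3,r3:5
cycle 4: CDB Add1=-2; issue MUL r2<-Mul2 // r0:-2,r1:Add2,r2:Mul2,r3:5
cycle 5: issue SUB r2<-Add1 // r0:-2,r1:Add2,r2:Add1,r3:5
cycle 6: stall // r0:-2,r1:Add2,r2:Add1,r3:5
cycle 7: CDB Mul1=15; stall // r0:-2,r1:Add2,r2:Add1,r3:5
cycle 8: stall // r0:-2,r1:Add2,r2:Add1,r3:5
cycle 9: stall // r0:-2,r1:Add2,r2:Add1,r3:5
cycle 10: CDB Add2=20; issue ADD r1<-Add2 // r0:-2,r1:Add2,r2:Add1,r3:5
cycle 11: stall // r0:-2,r1:Add2,r2:Add1,r3:5
cycle 12: stall // r0:-2,r1:Add2,r2:Add1,r3:5
cycle 13: CDB Add1=-15; issue ADD r3<-Add1 // r0:-2,r1:Add2,r2:-15,r3:Add1
cycle 14: CDB Add2=3 // r0:-2,r1:3,r2:-15,r3:Add1
cycle 15: CDB Mul2=400 // r0:-2,r1:3,r2:-15,r3:Add1
cycle 16: - // r0:-2,r1:3,r2:-15,r3:Add1

STATUS = VALUE -15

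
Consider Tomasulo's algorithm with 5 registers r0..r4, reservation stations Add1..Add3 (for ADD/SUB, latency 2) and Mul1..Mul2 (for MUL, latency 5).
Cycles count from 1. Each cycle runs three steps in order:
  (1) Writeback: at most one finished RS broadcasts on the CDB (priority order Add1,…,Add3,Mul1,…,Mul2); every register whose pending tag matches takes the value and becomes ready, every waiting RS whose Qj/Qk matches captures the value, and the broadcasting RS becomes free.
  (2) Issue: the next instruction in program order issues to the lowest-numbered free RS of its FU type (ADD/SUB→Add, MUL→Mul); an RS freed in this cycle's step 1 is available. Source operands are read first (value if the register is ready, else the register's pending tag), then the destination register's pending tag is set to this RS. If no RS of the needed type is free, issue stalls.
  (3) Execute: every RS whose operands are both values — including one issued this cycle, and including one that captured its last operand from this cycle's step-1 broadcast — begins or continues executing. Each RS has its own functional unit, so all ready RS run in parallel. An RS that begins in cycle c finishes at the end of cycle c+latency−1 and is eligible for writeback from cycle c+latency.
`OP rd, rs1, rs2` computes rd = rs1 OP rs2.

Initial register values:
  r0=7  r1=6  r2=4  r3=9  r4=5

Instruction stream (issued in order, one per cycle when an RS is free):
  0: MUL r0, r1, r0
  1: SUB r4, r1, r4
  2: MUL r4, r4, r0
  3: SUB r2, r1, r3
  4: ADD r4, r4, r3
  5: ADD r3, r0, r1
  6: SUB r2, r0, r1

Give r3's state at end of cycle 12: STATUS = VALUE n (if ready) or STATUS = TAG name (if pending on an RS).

c1: issue MUL r0<-Mul1 | r0:Mul1,r1:6,r2:4,r3:9,r4:5
c2: issue SUB r4<-Add1 | r0:Mul1,r1:6,r2:4,r3:9,r4:Add1
c3: issue MUL r4<-Mul2 | r0:Mul1,r1:6,r2:4,r3:9,r4:Mul2
c4: CDB Add1=1; issue SUB r2<-Add1 | r0:Mul1,r1:6,r2:Add1,r3:9,r4:Mul2
c5: issue ADD r4<-Add2 | r0:Mul1,r1:6,r2:Add1,r3:9,r4:Add2
c6: CDB Add1=-3; issue ADD r3<-Add1 | r0:Mul1,r1:6,r2:-3,r3:Add1,r4:Add2
c7: CDB Mul1=42; issue SUB r2<-Add3 | r0:42,r1:6,r2:Add3,r3:Add1,r4:Add2
c8: - | r0:42,r1:6,r2:Add3,r3:Add1,r4:Add2
c9: CDB Add1=48 | r0:42,r1:6,r2:Add3,r3:48,r4:Add2
c10: CDB Add3=36 | r0:42,r1:6,r2:36,r3:48,r4:Add2
c11: - | r0:42,r1:6,r2:36,r3:48,r4:Add2
c12: CDB Mul2=42 | r0:42,r1:6,r2:36,r3:48,r4:Add2

STATUS = VALUE 48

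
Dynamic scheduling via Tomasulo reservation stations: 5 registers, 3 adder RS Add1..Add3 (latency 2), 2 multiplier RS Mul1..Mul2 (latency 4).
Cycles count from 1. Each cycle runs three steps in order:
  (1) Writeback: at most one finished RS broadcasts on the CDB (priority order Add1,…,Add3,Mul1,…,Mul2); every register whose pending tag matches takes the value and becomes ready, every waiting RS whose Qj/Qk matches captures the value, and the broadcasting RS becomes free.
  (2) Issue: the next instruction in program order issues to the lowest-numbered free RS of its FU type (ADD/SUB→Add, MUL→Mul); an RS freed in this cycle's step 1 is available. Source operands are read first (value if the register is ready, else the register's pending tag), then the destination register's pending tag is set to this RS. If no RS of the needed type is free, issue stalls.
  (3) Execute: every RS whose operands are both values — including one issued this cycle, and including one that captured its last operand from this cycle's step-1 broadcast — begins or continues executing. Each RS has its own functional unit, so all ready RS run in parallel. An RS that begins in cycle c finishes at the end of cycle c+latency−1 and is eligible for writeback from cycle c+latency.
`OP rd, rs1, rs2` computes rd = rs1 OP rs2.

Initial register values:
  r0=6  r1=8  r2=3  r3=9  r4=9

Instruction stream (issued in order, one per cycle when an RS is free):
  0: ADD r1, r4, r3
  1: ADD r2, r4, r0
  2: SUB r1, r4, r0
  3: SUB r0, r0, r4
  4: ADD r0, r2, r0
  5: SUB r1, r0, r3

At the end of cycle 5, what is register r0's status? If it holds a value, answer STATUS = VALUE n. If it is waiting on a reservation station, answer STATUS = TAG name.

STATUS = TAG Add1

  c1: issue ADD r1<-Add1  regs: r0:6,r1:Add1,r2:3,r3:9,r4:9
  c2: issue ADD r2<-Add2  regs: r0:6,r1:Add1,r2:Add2,r3:9,r4:9
  c3: CDB Add1=18; issue SUB r1<-Add1  regs: r0:6,r1:Add1,r2:Add2,r3:9,r4:9
  c4: CDB Add2=15; issue SUB r0<-Add2  regs: r0:Add2,r1:Add1,r2:15,r3:9,r4:9
  c5: CDB Add1=3; issue ADD r0<-Add1  regs: r0:Add1,r1:3,r2:15,r3:9,r4:9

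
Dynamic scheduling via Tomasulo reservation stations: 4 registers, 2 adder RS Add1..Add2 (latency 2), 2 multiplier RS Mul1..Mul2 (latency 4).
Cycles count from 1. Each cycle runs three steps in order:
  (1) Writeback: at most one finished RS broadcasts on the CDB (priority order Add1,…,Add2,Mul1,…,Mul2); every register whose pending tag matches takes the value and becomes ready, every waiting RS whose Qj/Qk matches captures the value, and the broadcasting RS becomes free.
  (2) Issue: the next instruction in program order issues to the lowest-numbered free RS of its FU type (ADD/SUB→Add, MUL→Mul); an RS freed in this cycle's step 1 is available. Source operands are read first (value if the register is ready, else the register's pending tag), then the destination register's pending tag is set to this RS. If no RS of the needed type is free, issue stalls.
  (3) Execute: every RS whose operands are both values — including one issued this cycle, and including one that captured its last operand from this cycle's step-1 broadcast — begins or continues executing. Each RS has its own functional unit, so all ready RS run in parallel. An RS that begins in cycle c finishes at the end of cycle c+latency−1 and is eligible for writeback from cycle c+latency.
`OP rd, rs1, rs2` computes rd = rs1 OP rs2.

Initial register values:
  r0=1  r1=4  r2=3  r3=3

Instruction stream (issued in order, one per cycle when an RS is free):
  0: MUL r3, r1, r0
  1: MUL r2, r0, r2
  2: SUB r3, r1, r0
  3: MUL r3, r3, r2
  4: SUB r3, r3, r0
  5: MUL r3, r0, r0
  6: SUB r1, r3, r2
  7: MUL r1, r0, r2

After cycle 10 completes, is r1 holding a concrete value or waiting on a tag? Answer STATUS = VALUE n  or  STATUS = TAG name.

  c1: issue MUL r3<-Mul1  regs: r0:1,r1:4,r2:3,r3:Mul1
  c2: issue MUL r2<-Mul2  regs: r0:1,r1:4,r2:Mul2,r3:Mul1
  c3: issue SUB r3<-Add1  regs: r0:1,r1:4,r2:Mul2,r3:Add1
  c4: stall  regs: r0:1,r1:4,r2:Mul2,r3:Add1
  c5: CDB Add1=3; stall  regs: r0:1,r1:4,r2:Mul2,r3:3
  c6: CDB Mul1=4; issue MUL r3<-Mul1  regs: r0:1,r1:4,r2:Mul2,r3:Mul1
  c7: CDB Mul2=3; issue SUB r3<-Add1  regs: r0:1,r1:4,r2:3,r3:Add1
  c8: issue MUL r3<-Mul2  regs: r0:1,r1:4,r2:3,r3:Mul2
  c9: issue SUB r1<-Add2  regs: r0:1,r1:Add2,r2:3,r3:Mul2
  c10: stall  regs: r0:1,r1:Add2,r2:3,r3:Mul2

STATUS = TAG Add2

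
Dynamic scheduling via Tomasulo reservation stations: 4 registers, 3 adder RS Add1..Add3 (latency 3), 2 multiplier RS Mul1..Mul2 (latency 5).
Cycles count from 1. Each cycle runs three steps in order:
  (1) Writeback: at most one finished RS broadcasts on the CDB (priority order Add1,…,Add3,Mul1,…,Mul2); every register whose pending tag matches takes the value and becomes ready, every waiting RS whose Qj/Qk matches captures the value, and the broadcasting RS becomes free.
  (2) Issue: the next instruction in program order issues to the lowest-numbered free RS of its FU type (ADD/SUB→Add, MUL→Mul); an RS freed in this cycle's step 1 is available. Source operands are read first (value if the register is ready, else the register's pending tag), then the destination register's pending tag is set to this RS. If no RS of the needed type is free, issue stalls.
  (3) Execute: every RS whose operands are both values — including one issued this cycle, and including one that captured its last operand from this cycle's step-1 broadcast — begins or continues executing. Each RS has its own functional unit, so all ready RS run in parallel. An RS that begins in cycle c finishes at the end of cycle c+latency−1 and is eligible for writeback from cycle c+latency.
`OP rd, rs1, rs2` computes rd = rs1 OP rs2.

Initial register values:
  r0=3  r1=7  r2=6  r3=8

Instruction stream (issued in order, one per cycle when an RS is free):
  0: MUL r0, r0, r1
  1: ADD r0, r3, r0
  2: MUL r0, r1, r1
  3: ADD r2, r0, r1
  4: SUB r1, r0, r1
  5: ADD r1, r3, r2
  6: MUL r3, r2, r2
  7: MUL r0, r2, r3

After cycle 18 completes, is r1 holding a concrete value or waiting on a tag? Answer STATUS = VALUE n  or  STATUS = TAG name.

cycle 1: issue MUL r0<-Mul1 // r0:Mul1,r1:7,r2:6,r3:8
cycle 2: issue ADD r0<-Add1 // r0:Add1,r1:7,r2:6,r3:8
cycle 3: issue MUL r0<-Mul2 // r0:Mul2,r1:7,r2:6,r3:8
cycle 4: issue ADD r2<-Add2 // r0:Mul2,r1:7,r2:Add2,r3:8
cycle 5: issue SUB r1<-Add3 // r0:Mul2,r1:Add3,r2:Add2,r3:8
cycle 6: CDB Mul1=21; stall // r0:Mul2,r1:Add3,r2:Add2,r3:8
cycle 7: stall // r0:Mul2,r1:Add3,r2:Add2,r3:8
cycle 8: CDB Mul2=49; stall // r0:49,r1:Add3,r2:Add2,r3:8
cycle 9: CDB Add1=29; issue ADD r1<-Add1 // r0:49,r1:Add1,r2:Add2,r3:8
cycle 10: issue MUL r3<-Mul1 // r0:49,r1:Add1,r2:Add2,r3:Mul1
cycle 11: CDB Add2=56; issue MUL r0<-Mul2 // r0:Mul2,r1:Add1,r2:56,r3:Mul1
cycle 12: CDB Add3=42 // r0:Mul2,r1:Add1,r2:56,r3:Mul1
cycle 13: - // r0:Mul2,r1:Add1,r2:56,r3:Mul1
cycle 14: CDB Add1=64 // r0:Mul2,r1:64,r2:56,r3:Mul1
cycle 15: - // r0:Mul2,r1:64,r2:56,r3:Mul1
cycle 16: CDB Mul1=3136 // r0:Mul2,r1:64,r2:56,r3:3136
cycle 17: - // r0:Mul2,r1:64,r2:56,r3:3136
cycle 18: - // r0:Mul2,r1:64,r2:56,r3:3136

STATUS = VALUE 64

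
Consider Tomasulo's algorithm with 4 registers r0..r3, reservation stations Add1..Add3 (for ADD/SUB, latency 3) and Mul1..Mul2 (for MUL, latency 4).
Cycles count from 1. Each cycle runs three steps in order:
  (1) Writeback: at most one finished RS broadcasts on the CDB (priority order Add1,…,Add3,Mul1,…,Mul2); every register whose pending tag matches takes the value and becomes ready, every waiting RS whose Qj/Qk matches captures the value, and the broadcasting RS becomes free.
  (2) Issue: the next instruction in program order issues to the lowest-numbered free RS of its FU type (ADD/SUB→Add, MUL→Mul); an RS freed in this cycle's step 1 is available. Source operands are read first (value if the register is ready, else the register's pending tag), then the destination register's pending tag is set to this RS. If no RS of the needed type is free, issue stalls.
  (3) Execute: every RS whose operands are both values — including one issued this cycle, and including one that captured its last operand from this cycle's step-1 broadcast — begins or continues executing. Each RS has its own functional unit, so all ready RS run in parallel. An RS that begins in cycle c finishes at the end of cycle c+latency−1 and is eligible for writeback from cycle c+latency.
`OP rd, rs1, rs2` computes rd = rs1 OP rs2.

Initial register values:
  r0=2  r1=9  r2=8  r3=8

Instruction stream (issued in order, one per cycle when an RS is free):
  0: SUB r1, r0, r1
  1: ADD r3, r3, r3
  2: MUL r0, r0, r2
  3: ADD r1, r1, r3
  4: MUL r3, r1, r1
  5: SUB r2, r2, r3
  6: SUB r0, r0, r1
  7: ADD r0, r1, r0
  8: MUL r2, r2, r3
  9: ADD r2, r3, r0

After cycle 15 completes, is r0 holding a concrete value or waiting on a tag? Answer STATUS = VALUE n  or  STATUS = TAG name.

cycle 1: issue SUB r1<-Add1 // r0:2,r1:Add1,r2:8,r3:8
cycle 2: issue ADD r3<-Add2 // r0:2,r1:Add1,r2:8,r3:Add2
cycle 3: issue MUL r0<-Mul1 // r0:Mul1,r1:Add1,r2:8,r3:Add2
cycle 4: CDB Add1=-7; issue ADD r1<-Add1 // r0:Mul1,r1:Add1,r2:8,r3:Add2
cycle 5: CDB Add2=16; issue MUL r3<-Mul2 // r0:Mul1,r1:Add1,r2:8,r3:Mul2
cycle 6: issue SUB r2<-Add2 // r0:Mul1,r1:Add1,r2:Add2,r3:Mul2
cycle 7: CDB Mul1=16; issue SUB r0<-Add3 // r0:Add3,r1:Add1,r2:Add2,r3:Mul2
cycle 8: CDB Add1=9; issue ADD r0<-Add1 // r0:Add1,r1:9,r2:Add2,r3:Mul2
cycle 9: issue MUL r2<-Mul1 // r0:Add1,r1:9,r2:Mul1,r3:Mul2
cycle 10: stall // r0:Add1,r1:9,r2:Mul1,r3:Mul2
cycle 11: CDB Add3=7; issue ADD r2<-Add3 // r0:Add1,r1:9,r2:Add3,r3:Mul2
cycle 12: CDB Mul2=81 // r0:Add1,r1:9,r2:Add3,r3:81
cycle 13: - // r0:Add1,r1:9,r2:Add3,r3:81
cycle 14: CDB Add1=16 // r0:16,r1:9,r2:Add3,r3:81
cycle 15: CDB Add2=-73 // r0:16,r1:9,r2:Add3,r3:81

STATUS = VALUE 16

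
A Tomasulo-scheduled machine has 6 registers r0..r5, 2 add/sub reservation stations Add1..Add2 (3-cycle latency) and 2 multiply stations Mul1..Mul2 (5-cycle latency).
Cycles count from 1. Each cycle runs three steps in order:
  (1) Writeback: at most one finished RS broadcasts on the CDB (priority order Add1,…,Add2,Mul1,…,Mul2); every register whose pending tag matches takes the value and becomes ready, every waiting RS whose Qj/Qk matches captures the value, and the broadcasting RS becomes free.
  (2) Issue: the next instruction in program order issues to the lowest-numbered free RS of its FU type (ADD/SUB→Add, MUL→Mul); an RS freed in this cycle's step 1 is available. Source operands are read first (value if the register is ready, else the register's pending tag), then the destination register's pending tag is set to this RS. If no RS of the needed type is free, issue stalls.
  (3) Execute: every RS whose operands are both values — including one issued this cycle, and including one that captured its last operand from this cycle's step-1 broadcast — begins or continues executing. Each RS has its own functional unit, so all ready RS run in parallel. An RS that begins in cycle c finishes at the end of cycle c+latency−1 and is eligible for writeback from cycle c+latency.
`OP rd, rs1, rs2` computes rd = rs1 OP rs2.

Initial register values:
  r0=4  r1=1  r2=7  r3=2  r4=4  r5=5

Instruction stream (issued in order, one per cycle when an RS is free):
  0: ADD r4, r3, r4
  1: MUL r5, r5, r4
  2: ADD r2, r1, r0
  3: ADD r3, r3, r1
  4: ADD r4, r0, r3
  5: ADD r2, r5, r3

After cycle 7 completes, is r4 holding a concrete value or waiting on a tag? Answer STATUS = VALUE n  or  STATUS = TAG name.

STATUS = TAG Add2

cycle 1: issue ADD r4<-Add1 // r0:4,r1:1,r2:7,r3:2,r4:Add1,r5:5
cycle 2: issue MUL r5<-Mul1 // r0:4,r1:1,r2:7,r3:2,r4:Add1,r5:Mul1
cycle 3: issue ADD r2<-Add2 // r0:4,r1:1,r2:Add2,r3:2,r4:Add1,r5:Mul1
cycle 4: CDB Add1=6; issue ADD r3<-Add1 // r0:4,r1:1,r2:Add2,r3:Add1,r4:6,r5:Mul1
cycle 5: stall // r0:4,r1:1,r2:Add2,r3:Add1,r4:6,r5:Mul1
cycle 6: CDB Add2=5; issue ADD r4<-Add2 // r0:4,r1:1,r2:5,r3:Add1,r4:Add2,r5:Mul1
cycle 7: CDB Add1=3; issue ADD r2<-Add1 // r0:4,r1:1,r2:Add1,r3:3,r4:Add2,r5:Mul1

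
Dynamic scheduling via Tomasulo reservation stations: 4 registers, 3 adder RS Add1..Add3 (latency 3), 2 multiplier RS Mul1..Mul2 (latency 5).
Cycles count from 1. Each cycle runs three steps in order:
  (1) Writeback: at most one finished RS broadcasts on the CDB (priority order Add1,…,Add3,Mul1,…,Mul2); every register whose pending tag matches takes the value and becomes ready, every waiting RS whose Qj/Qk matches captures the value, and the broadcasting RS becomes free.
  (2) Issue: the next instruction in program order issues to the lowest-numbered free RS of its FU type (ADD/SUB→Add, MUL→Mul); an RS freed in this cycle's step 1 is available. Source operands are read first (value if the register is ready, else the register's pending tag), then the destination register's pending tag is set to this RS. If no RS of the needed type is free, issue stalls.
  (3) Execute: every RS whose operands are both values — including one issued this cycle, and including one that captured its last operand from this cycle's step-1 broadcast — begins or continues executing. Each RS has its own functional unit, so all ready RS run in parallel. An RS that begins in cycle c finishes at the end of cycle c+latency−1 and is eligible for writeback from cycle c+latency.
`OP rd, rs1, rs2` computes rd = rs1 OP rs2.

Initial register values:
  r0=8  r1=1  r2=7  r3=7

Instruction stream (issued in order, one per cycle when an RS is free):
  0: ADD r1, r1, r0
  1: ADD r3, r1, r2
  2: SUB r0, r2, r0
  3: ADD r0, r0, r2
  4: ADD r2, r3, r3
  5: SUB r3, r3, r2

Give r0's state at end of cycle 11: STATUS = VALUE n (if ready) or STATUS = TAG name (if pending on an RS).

STATUS = VALUE 6

  c1: issue ADD r1<-Add1  regs: r0:8,r1:Add1,r2:7,r3:7
  c2: issue ADD r3<-Add2  regs: r0:8,r1:Add1,r2:7,r3:Add2
  c3: issue SUB r0<-Add3  regs: r0:Add3,r1:Add1,r2:7,r3:Add2
  c4: CDB Add1=9; issue ADD r0<-Add1  regs: r0:Add1,r1:9,r2:7,r3:Add2
  c5: stall  regs: r0:Add1,r1:9,r2:7,r3:Add2
  c6: CDB Add3=-1; issue ADD r2<-Add3  regs: r0:Add1,r1:9,r2:Add3,r3:Add2
  c7: CDB Add2=16; issue SUB r3<-Add2  regs: r0:Add1,r1:9,r2:Add3,r3:Add2
  c8: -  regs: r0:Add1,r1:9,r2:Add3,r3:Add2
  c9: CDB Add1=6  regs: r0:6,r1:9,r2:Add3,r3:Add2
  c10: CDB Add3=32  regs: r0:6,r1:9,r2:32,r3:Add2
  c11: -  regs: r0:6,r1:9,r2:32,r3:Add2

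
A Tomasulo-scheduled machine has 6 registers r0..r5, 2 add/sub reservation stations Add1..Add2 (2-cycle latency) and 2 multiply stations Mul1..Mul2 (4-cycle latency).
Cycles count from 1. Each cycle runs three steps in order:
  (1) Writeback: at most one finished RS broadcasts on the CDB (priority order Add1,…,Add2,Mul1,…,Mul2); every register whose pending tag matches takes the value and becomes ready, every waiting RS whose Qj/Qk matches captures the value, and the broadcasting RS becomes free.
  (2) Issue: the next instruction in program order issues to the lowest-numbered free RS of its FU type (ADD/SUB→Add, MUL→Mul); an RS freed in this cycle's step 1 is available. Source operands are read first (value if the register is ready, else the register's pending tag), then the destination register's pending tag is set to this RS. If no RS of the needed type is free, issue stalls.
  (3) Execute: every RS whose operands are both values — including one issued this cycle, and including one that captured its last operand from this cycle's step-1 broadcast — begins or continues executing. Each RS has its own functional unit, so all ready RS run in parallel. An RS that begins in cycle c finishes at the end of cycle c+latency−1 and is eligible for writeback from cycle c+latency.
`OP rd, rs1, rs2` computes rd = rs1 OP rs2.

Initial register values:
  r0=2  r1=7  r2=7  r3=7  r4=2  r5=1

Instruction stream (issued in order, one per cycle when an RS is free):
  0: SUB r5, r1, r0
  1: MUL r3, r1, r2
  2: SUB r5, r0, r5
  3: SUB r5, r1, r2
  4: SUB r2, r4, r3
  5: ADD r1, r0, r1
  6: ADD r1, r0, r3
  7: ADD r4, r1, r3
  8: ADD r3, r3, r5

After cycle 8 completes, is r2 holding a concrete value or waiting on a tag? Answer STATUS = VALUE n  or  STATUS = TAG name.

cycle 1: issue SUB r5<-Add1 // r0:2,r1:7,r2:7,r3:7,r4:2,r5:Add1
cycle 2: issue MUL r3<-Mul1 // r0:2,r1:7,r2:7,r3:Mul1,r4:2,r5:Add1
cycle 3: CDB Add1=5; issue SUB r5<-Add1 // r0:2,r1:7,r2:7,r3:Mul1,r4:2,r5:Add1
cycle 4: issue SUB r5<-Add2 // r0:2,r1:7,r2:7,r3:Mul1,r4:2,r5:Add2
cycle 5: CDB Add1=-3; issue SUB r2<-Add1 // r0:2,r1:7,r2:Add1,r3:Mul1,r4:2,r5:Add2
cycle 6: CDB Add2=0; issue ADD r1<-Add2 // r0:2,r1:Add2,r2:Add1,r3:Mul1,r4:2,r5:0
cycle 7: CDB Mul1=49; stall // r0:2,r1:Add2,r2:Add1,r3:49,r4:2,r5:0
cycle 8: CDB Add2=9; issue ADD r1<-Add2 // r0:2,r1:Add2,r2:Add1,r3:49,r4:2,r5:0

STATUS = TAG Add1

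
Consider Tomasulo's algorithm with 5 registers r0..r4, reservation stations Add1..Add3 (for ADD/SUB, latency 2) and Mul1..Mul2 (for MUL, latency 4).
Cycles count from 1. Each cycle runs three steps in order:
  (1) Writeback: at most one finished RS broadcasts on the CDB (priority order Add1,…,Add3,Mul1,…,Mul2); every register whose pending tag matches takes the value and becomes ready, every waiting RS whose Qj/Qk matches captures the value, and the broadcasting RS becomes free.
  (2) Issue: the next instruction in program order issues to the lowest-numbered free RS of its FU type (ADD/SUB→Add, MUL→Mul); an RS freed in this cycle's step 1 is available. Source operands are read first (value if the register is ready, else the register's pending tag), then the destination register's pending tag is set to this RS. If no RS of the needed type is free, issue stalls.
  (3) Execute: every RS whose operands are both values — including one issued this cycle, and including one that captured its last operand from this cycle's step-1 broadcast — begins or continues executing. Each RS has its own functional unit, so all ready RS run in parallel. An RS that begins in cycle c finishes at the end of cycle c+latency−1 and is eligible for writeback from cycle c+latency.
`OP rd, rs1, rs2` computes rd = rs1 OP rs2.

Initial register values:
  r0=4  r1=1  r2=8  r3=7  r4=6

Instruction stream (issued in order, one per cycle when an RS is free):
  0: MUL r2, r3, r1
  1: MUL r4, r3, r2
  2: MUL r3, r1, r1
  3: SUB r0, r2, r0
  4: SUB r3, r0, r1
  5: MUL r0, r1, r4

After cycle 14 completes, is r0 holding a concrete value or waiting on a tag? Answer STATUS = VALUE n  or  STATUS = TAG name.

STATUS = TAG Mul1

  c1: issue MUL r2<-Mul1  regs: r0:4,r1:1,r2:Mul1,r3:7,r4:6
  c2: issue MUL r4<-Mul2  regs: r0:4,r1:1,r2:Mul1,r3:7,r4:Mul2
  c3: stall  regs: r0:4,r1:1,r2:Mul1,r3:7,r4:Mul2
  c4: stall  regs: r0:4,r1:1,r2:Mul1,r3:7,r4:Mul2
  c5: CDB Mul1=7; issue MUL r3<-Mul1  regs: r0:4,r1:1,r2:7,r3:Mul1,r4:Mul2
  c6: issue SUB r0<-Add1  regs: r0:Add1,r1:1,r2:7,r3:Mul1,r4:Mul2
  c7: issue SUB r3<-Add2  regs: r0:Add1,r1:1,r2:7,r3:Add2,r4:Mul2
  c8: CDB Add1=3; stall  regs: r0:3,r1:1,r2:7,r3:Add2,r4:Mul2
  c9: CDB Mul1=1; issue MUL r0<-Mul1  regs: r0:Mul1,r1:1,r2:7,r3:Add2,r4:Mul2
  c10: CDB Add2=2  regs: r0:Mul1,r1:1,r2:7,r3:2,r4:Mul2
  c11: CDB Mul2=49  regs: r0:Mul1,r1:1,r2:7,r3:2,r4:49
  c12: -  regs: r0:Mul1,r1:1,r2:7,r3:2,r4:49
  c13: -  regs: r0:Mul1,r1:1,r2:7,r3:2,r4:49
  c14: -  regs: r0:Mul1,r1:1,r2:7,r3:2,r4:49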